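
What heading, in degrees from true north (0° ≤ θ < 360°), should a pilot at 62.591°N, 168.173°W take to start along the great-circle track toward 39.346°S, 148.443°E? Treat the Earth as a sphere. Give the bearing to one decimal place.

Δλ = 148.443 − -168.173 = 316.616°; wrapped into (−180°, 180°]: -43.384°.
θ = atan2( sin Δλ · cos φ₂ , cos φ₁ · sin φ₂ − sin φ₁ · cos φ₂ · cos Δλ )
  = atan2(-0.53119, -0.79080) = -146.110° → normalised to [0°, 360°): 213.890°.

213.9°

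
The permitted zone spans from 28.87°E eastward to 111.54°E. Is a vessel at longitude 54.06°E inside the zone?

Yes

Band width going east from +28.87° to +111.54°: ((111.54 − 28.87) mod 360) = 82.67°.
Offset of +54.06° east of the west edge: ((54.06 − 28.87) mod 360) = 25.19°.
25.19° ≤ 82.67° ⇒ inside.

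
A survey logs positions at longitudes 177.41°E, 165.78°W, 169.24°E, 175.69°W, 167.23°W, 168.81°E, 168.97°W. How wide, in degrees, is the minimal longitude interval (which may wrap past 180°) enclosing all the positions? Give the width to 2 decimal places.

Sort the longitudes: -175.69°, -168.97°, -167.23°, -165.78°, +168.81°, +169.24°, +177.41°.
Eastward gaps between consecutive values (wrapping around): 6.72°, 1.74°, 1.45°, 334.59°, 0.43°, 8.17°, 6.90°.
Largest gap = 334.59° ⇒ minimal covering band is its complement: 360° − 334.59° = 25.41°.
Band runs from +168.81° eastward to -165.78°, crossing the antimeridian.

25.41°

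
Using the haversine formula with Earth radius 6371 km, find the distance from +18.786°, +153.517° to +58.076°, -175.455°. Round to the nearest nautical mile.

2725 nmi

Δλ = -175.455 − 153.517 = -328.972°; wrapped into (−180°, 180°]: 31.028°.
Δφ = 58.076 − 18.786 = 39.290°.
a = sin²(Δφ/2) + cos φ₁ · cos φ₂ · sin²(Δλ/2) = 0.148840.
c = 2·atan2(√a, √(1−a)) = 0.79215 rad → d = 6371·c ≈ 5046.76 km ≈ 2725.03 nmi.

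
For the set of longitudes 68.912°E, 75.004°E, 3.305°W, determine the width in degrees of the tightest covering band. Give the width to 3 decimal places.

Sort the longitudes: -3.305°, +68.912°, +75.004°.
Eastward gaps between consecutive values (wrapping around): 72.217°, 6.092°, 281.691°.
Largest gap = 281.691° ⇒ minimal covering band is its complement: 360° − 281.691° = 78.309°.
Band runs from -3.305° eastward to +75.004°.

78.309°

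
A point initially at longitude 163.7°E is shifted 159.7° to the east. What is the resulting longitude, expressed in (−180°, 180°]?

Start at +163.7°; shift +159.7° → +323.4°.
+323.4° lies outside (−180°, 180°]; subtract 360° → -36.6°.

36.6°W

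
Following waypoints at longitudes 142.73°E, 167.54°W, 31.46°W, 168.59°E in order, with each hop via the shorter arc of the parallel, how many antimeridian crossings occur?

Leg 1: +142.73° → -167.54°, shortest Δλ = 49.73° (east) — crosses 180°.
Leg 2: -167.54° → -31.46°, shortest Δλ = 136.08° (east) — does not cross 180°.
Leg 3: -31.46° → +168.59°, shortest Δλ = -159.95° (west) — crosses 180°.
Total crossings: 2.

2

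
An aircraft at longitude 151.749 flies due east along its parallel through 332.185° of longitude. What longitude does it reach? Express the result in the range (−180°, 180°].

+123.934°

Start at +151.749°; shift +332.185° → +483.934°.
+483.934° lies outside (−180°, 180°]; subtract 360° → +123.934°.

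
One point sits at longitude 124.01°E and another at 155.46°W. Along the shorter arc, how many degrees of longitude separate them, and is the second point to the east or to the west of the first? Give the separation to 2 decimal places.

80.53° east

Raw difference: -155.46 − 124.01 = -279.47°.
Normalise into (−180°, 180°]: -279.47° + 360° = 80.53°.
Positive ⇒ the second point lies to the east; separation 80.53°.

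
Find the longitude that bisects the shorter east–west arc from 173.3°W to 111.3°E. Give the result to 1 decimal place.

149.0°E

Signed shortest Δλ from -173.3° to +111.3° is -75.4°.
Midpoint longitude = -173.3° + (-75.4°)/2 = -173.3° − 37.7° = -211.0°.
Normalise into (−180°, 180°]: +149.0°.
(The naïve average (-173.3 + +111.3)/2 = -31.0° is on the wrong side of the globe.)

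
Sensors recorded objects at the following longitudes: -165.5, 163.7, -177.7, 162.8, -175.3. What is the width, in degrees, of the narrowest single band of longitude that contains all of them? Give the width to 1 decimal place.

Sort the longitudes: -177.7°, -175.3°, -165.5°, +162.8°, +163.7°.
Eastward gaps between consecutive values (wrapping around): 2.4°, 9.8°, 328.3°, 0.9°, 18.6°.
Largest gap = 328.3° ⇒ minimal covering band is its complement: 360° − 328.3° = 31.7°.
Band runs from +162.8° eastward to -165.5°, crossing the antimeridian.

31.7°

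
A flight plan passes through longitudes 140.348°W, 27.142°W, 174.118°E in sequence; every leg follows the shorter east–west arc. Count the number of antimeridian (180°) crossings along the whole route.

Leg 1: -140.348° → -27.142°, shortest Δλ = 113.206° (east) — does not cross 180°.
Leg 2: -27.142° → +174.118°, shortest Δλ = -158.74° (west) — crosses 180°.
Total crossings: 1.

1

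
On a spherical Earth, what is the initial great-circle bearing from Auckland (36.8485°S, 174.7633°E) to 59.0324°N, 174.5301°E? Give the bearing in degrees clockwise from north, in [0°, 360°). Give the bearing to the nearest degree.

0°

Δλ = 174.5301 − 174.7633 = -0.2332°.
θ = atan2( sin Δλ · cos φ₂ , cos φ₁ · sin φ₂ − sin φ₁ · cos φ₂ · cos Δλ )
  = atan2(-0.00209, 0.99473) = -0.121° → normalised to [0°, 360°): 359.879°.
To the nearest degree that is 360°, which in [0°, 360°) is written 0°.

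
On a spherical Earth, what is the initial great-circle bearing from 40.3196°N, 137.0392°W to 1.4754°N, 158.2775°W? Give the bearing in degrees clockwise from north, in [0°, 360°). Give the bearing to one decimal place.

211.8°

Δλ = -158.2775 − -137.0392 = -21.2383°.
θ = atan2( sin Δλ · cos φ₂ , cos φ₁ · sin φ₂ − sin φ₁ · cos φ₂ · cos Δλ )
  = atan2(-0.36213, -0.58327) = -148.166° → normalised to [0°, 360°): 211.834°.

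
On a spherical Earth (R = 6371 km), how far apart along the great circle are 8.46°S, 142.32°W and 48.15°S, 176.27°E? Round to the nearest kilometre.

Δλ = 176.27 − -142.32 = 318.59°; wrapped into (−180°, 180°]: -41.41°.
Δφ = -48.15 − -8.46 = -39.69°.
a = sin²(Δφ/2) + cos φ₁ · cos φ₂ · sin²(Δλ/2) = 0.197736.
c = 2·atan2(√a, √(1−a)) = 0.92162 rad → d = 6371·c ≈ 5871.67 km.

5872 km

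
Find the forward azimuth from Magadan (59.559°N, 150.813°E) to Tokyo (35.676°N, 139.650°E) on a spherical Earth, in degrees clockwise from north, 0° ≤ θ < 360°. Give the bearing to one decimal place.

Δλ = 139.650 − 150.813 = -11.163°.
θ = atan2( sin Δλ · cos φ₂ , cos φ₁ · sin φ₂ − sin φ₁ · cos φ₂ · cos Δλ )
  = atan2(-0.15727, -0.39162) = -158.121° → normalised to [0°, 360°): 201.879°.

201.9°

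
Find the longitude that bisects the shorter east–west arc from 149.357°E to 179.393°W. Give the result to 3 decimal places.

164.982°E

Signed shortest Δλ from +149.357° to -179.393° is +31.250°.
Midpoint longitude = +149.357° + (+31.250°)/2 = +149.357° + 15.625° = +164.982°.
(The naïve average (+149.357 + -179.393)/2 = -15.018° is on the wrong side of the globe.)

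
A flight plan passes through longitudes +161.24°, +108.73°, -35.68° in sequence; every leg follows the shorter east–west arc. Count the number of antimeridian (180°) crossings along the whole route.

Leg 1: +161.24° → +108.73°, shortest Δλ = -52.51° (west) — does not cross 180°.
Leg 2: +108.73° → -35.68°, shortest Δλ = -144.41° (west) — does not cross 180°.
Total crossings: 0.

0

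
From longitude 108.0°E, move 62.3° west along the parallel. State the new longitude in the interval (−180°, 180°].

45.7°E

Start at +108.0°; shift −62.3° → +45.7°.
+45.7° already lies in (−180°, 180°].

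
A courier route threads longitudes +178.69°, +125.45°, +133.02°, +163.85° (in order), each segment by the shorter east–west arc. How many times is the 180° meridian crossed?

0

Leg 1: +178.69° → +125.45°, shortest Δλ = -53.24° (west) — does not cross 180°.
Leg 2: +125.45° → +133.02°, shortest Δλ = 7.57° (east) — does not cross 180°.
Leg 3: +133.02° → +163.85°, shortest Δλ = 30.83° (east) — does not cross 180°.
Total crossings: 0.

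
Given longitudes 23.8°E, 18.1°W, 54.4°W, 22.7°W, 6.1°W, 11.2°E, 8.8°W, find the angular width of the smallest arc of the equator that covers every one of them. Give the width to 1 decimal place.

Sort the longitudes: -54.4°, -22.7°, -18.1°, -8.8°, -6.1°, +11.2°, +23.8°.
Eastward gaps between consecutive values (wrapping around): 31.7°, 4.6°, 9.3°, 2.7°, 17.3°, 12.6°, 281.8°.
Largest gap = 281.8° ⇒ minimal covering band is its complement: 360° − 281.8° = 78.2°.
Band runs from -54.4° eastward to +23.8°.

78.2°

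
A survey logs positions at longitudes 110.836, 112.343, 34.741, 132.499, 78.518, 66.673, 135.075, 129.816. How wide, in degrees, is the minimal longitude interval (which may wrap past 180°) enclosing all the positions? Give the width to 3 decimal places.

100.334°

Sort the longitudes: +34.741°, +66.673°, +78.518°, +110.836°, +112.343°, +129.816°, +132.499°, +135.075°.
Eastward gaps between consecutive values (wrapping around): 31.932°, 11.845°, 32.318°, 1.507°, 17.473°, 2.683°, 2.576°, 259.666°.
Largest gap = 259.666° ⇒ minimal covering band is its complement: 360° − 259.666° = 100.334°.
Band runs from +34.741° eastward to +135.075°.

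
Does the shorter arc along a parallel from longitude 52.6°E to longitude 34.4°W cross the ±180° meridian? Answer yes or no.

No

Signed shortest Δλ = ((-34.4 − 52.6 + 180) mod 360) − 180 = -87.0°.
Going west by 87.0° from +52.6° reaches -34.4° without touching 180°.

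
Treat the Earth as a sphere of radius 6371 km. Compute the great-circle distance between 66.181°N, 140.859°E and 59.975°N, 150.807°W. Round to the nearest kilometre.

Δλ = -150.807 − 140.859 = -291.666°; wrapped into (−180°, 180°]: 68.334°.
Δφ = 59.975 − 66.181 = -6.206°.
a = sin²(Δφ/2) + cos φ₁ · cos φ₂ · sin²(Δλ/2) = 0.066666.
c = 2·atan2(√a, √(1−a)) = 0.52231 rad → d = 6371·c ≈ 3327.64 km.

3328 km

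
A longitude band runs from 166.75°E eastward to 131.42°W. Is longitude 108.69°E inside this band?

No

Band width going east from +166.75° to -131.42°: ((-131.42 − 166.75) mod 360) = 61.83°.
Offset of +108.69° east of the west edge: ((108.69 − 166.75) mod 360) = 301.94°.
301.94° > 61.83° ⇒ outside.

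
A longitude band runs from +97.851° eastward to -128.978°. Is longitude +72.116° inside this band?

No

Band width going east from +97.851° to -128.978°: ((-128.978 − 97.851) mod 360) = 133.171°.
Offset of +72.116° east of the west edge: ((72.116 − 97.851) mod 360) = 334.265°.
334.265° > 133.171° ⇒ outside.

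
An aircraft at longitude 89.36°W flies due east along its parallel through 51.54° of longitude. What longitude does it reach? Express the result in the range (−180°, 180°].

37.82°W

Start at -89.36°; shift +51.54° → -37.82°.
-37.82° already lies in (−180°, 180°].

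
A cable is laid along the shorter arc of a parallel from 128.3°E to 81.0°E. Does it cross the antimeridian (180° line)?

No

Signed shortest Δλ = ((81.0 − 128.3 + 180) mod 360) − 180 = -47.3°.
Going west by 47.3° from +128.3° reaches +81.0° without touching 180°.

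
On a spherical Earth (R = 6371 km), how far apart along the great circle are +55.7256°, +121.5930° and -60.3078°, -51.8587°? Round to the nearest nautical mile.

Δλ = -51.8587 − 121.5930 = -173.4517°.
Δφ = -60.3078 − 55.7256 = -116.0334°.
a = sin²(Δφ/2) + cos φ₁ · cos φ₂ · sin²(Δλ/2) = 0.997492.
c = 2·atan2(√a, √(1−a)) = 3.04139 rad → d = 6371·c ≈ 19376.69 km ≈ 10462.58 nmi.

10463 nmi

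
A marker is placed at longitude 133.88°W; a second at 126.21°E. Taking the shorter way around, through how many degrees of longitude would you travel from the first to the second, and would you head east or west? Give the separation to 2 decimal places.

99.91° west

Raw difference: 126.21 − -133.88 = 260.09°.
Normalise into (−180°, 180°]: 260.09° − 360° = -99.91°.
Negative ⇒ the second point lies to the west; separation 99.91°.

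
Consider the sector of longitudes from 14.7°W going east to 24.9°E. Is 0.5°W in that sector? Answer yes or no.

Band width going east from -14.7° to +24.9°: ((24.9 − -14.7) mod 360) = 39.6°.
Offset of -0.5° east of the west edge: ((-0.5 − -14.7) mod 360) = 14.2°.
14.2° ≤ 39.6° ⇒ inside.

Yes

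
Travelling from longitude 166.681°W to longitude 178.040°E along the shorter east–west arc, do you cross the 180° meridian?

Naïve |178.040 − -166.681| = 344.721° > 180°, so the shorter arc goes the other way round — across 180°.
Signed shortest Δλ = ((178.040 − -166.681 + 180) mod 360) − 180 = -15.279°.
Going west by 15.279° from -166.681° passes through 180° before reaching +178.040°.

Yes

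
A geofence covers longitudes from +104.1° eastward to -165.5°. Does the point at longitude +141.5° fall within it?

Yes

Band width going east from +104.1° to -165.5°: ((-165.5 − 104.1) mod 360) = 90.4°.
Offset of +141.5° east of the west edge: ((141.5 − 104.1) mod 360) = 37.4°.
37.4° ≤ 90.4° ⇒ inside.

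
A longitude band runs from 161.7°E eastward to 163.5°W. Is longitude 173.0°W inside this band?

Yes

Band width going east from +161.7° to -163.5°: ((-163.5 − 161.7) mod 360) = 34.8°.
Offset of -173.0° east of the west edge: ((-173.0 − 161.7) mod 360) = 25.3°.
25.3° ≤ 34.8° ⇒ inside.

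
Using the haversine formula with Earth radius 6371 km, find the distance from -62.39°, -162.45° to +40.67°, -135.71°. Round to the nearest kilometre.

Δλ = -135.71 − -162.45 = 26.74°.
Δφ = 40.67 − -62.39 = 103.06°.
a = sin²(Δφ/2) + cos φ₁ · cos φ₂ · sin²(Δλ/2) = 0.631782.
c = 2·atan2(√a, √(1−a)) = 1.83751 rad → d = 6371·c ≈ 11706.78 km.

11707 km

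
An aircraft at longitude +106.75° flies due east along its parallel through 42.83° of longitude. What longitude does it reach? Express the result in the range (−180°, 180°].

+149.58°

Start at +106.75°; shift +42.83° → +149.58°.
+149.58° already lies in (−180°, 180°].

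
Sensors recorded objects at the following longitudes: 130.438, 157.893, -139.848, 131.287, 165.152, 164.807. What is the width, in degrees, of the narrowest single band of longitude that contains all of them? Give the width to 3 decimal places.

89.714°

Sort the longitudes: -139.848°, +130.438°, +131.287°, +157.893°, +164.807°, +165.152°.
Eastward gaps between consecutive values (wrapping around): 270.286°, 0.849°, 26.606°, 6.914°, 0.345°, 55.000°.
Largest gap = 270.286° ⇒ minimal covering band is its complement: 360° − 270.286° = 89.714°.
Band runs from +130.438° eastward to -139.848°, crossing the antimeridian.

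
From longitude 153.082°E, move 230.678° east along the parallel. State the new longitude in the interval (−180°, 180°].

23.760°E

Start at +153.082°; shift +230.678° → +383.760°.
+383.760° lies outside (−180°, 180°]; subtract 360° → +23.760°.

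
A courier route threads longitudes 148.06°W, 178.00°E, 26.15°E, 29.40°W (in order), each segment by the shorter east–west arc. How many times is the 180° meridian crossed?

1

Leg 1: -148.06° → +178.00°, shortest Δλ = -33.94° (west) — crosses 180°.
Leg 2: +178.00° → +26.15°, shortest Δλ = -151.85° (west) — does not cross 180°.
Leg 3: +26.15° → -29.40°, shortest Δλ = -55.55° (west) — does not cross 180°.
Total crossings: 1.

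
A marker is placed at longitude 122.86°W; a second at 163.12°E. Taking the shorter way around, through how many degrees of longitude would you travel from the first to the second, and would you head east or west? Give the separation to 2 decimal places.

74.02° west

Raw difference: 163.12 − -122.86 = 285.98°.
Normalise into (−180°, 180°]: 285.98° − 360° = -74.02°.
Negative ⇒ the second point lies to the west; separation 74.02°.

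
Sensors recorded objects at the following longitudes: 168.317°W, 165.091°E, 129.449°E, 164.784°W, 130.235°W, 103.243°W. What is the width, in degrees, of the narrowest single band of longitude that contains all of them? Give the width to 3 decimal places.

127.308°

Sort the longitudes: -168.317°, -164.784°, -130.235°, -103.243°, +129.449°, +165.091°.
Eastward gaps between consecutive values (wrapping around): 3.533°, 34.549°, 26.992°, 232.692°, 35.642°, 26.592°.
Largest gap = 232.692° ⇒ minimal covering band is its complement: 360° − 232.692° = 127.308°.
Band runs from +129.449° eastward to -103.243°, crossing the antimeridian.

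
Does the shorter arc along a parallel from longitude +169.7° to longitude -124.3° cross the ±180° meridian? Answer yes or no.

Naïve |-124.3 − 169.7| = 294.0° > 180°, so the shorter arc goes the other way round — across 180°.
Signed shortest Δλ = ((-124.3 − 169.7 + 180) mod 360) − 180 = 66.0°.
Going east by 66.0° from +169.7° passes through 180° before reaching -124.3°.

Yes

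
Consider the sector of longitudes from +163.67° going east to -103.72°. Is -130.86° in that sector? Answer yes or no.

Yes

Band width going east from +163.67° to -103.72°: ((-103.72 − 163.67) mod 360) = 92.61°.
Offset of -130.86° east of the west edge: ((-130.86 − 163.67) mod 360) = 65.47°.
65.47° ≤ 92.61° ⇒ inside.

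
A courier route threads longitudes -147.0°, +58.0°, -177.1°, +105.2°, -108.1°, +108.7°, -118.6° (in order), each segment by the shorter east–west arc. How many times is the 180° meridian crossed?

6

Leg 1: -147.0° → +58.0°, shortest Δλ = -155.0° (west) — crosses 180°.
Leg 2: +58.0° → -177.1°, shortest Δλ = 124.9° (east) — crosses 180°.
Leg 3: -177.1° → +105.2°, shortest Δλ = -77.7° (west) — crosses 180°.
Leg 4: +105.2° → -108.1°, shortest Δλ = 146.7° (east) — crosses 180°.
Leg 5: -108.1° → +108.7°, shortest Δλ = -143.2° (west) — crosses 180°.
Leg 6: +108.7° → -118.6°, shortest Δλ = 132.7° (east) — crosses 180°.
Total crossings: 6.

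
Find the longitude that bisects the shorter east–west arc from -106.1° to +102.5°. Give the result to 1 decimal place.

+178.2°

Signed shortest Δλ from -106.1° to +102.5° is -151.4°.
Midpoint longitude = -106.1° + (-151.4°)/2 = -106.1° − 75.7° = -181.8°.
Normalise into (−180°, 180°]: +178.2°.
(The naïve average (-106.1 + +102.5)/2 = -1.8° is on the wrong side of the globe.)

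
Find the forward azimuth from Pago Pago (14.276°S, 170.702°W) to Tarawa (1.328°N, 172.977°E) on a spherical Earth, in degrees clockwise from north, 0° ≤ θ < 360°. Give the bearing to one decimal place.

312.7°

Δλ = 172.977 − -170.702 = 343.679°; wrapped into (−180°, 180°]: -16.321°.
θ = atan2( sin Δλ · cos φ₂ , cos φ₁ · sin φ₂ − sin φ₁ · cos φ₂ · cos Δλ )
  = atan2(-0.28094, 0.25905) = -47.321° → normalised to [0°, 360°): 312.679°.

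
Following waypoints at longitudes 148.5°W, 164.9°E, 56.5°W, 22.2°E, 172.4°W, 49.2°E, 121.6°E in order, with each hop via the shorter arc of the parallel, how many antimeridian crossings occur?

4

Leg 1: -148.5° → +164.9°, shortest Δλ = -46.6° (west) — crosses 180°.
Leg 2: +164.9° → -56.5°, shortest Δλ = 138.6° (east) — crosses 180°.
Leg 3: -56.5° → +22.2°, shortest Δλ = 78.7° (east) — does not cross 180°.
Leg 4: +22.2° → -172.4°, shortest Δλ = 165.4° (east) — crosses 180°.
Leg 5: -172.4° → +49.2°, shortest Δλ = -138.4° (west) — crosses 180°.
Leg 6: +49.2° → +121.6°, shortest Δλ = 72.4° (east) — does not cross 180°.
Total crossings: 4.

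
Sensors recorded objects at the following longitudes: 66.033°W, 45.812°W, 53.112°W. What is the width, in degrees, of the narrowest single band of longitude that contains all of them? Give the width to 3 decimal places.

Sort the longitudes: -66.033°, -53.112°, -45.812°.
Eastward gaps between consecutive values (wrapping around): 12.921°, 7.300°, 339.779°.
Largest gap = 339.779° ⇒ minimal covering band is its complement: 360° − 339.779° = 20.221°.
Band runs from -66.033° eastward to -45.812°.

20.221°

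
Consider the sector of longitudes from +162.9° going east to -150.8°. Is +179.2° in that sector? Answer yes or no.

Band width going east from +162.9° to -150.8°: ((-150.8 − 162.9) mod 360) = 46.3°.
Offset of +179.2° east of the west edge: ((179.2 − 162.9) mod 360) = 16.3°.
16.3° ≤ 46.3° ⇒ inside.

Yes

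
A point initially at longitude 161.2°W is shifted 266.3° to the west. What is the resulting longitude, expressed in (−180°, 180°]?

67.5°W

Start at -161.2°; shift −266.3° → -427.5°.
-427.5° lies outside (−180°, 180°]; add 360° → -67.5°.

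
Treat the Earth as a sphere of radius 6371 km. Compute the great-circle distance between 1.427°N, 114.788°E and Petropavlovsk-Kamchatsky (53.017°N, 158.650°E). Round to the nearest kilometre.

7009 km

Δλ = 158.650 − 114.788 = 43.862°.
Δφ = 53.017 − 1.427 = 51.590°.
a = sin²(Δφ/2) + cos φ₁ · cos φ₂ · sin²(Δλ/2) = 0.273249.
c = 2·atan2(√a, √(1−a)) = 1.10010 rad → d = 6371·c ≈ 7008.77 km.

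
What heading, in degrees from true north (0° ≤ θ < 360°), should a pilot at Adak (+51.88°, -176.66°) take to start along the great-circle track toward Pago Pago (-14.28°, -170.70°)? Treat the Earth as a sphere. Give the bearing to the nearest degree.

174°

Δλ = -170.70 − -176.66 = 5.96°.
θ = atan2( sin Δλ · cos φ₂ , cos φ₁ · sin φ₂ − sin φ₁ · cos φ₂ · cos Δλ )
  = atan2(0.10063, -0.91056) = 173.694° → normalised to [0°, 360°): 173.694°.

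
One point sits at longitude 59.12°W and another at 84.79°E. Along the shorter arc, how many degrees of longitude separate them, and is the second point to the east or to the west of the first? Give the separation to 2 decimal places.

143.91° east

Raw difference: 84.79 − -59.12 = 143.91°.
Normalise into (−180°, 180°]: 143.91° stays 143.91°.
Positive ⇒ the second point lies to the east; separation 143.91°.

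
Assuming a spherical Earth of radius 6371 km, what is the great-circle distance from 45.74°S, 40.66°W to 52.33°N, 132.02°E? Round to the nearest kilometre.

Δλ = 132.02 − -40.66 = 172.68°.
Δφ = 52.33 − -45.74 = 98.07°.
a = sin²(Δφ/2) + cos φ₁ · cos φ₂ · sin²(Δλ/2) = 0.994958.
c = 2·atan2(√a, √(1−a)) = 2.99946 rad → d = 6371·c ≈ 19109.59 km.

19110 km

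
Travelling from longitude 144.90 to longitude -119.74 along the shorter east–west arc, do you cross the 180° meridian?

Yes

Naïve |-119.74 − 144.90| = 264.64° > 180°, so the shorter arc goes the other way round — across 180°.
Signed shortest Δλ = ((-119.74 − 144.90 + 180) mod 360) − 180 = 95.36°.
Going east by 95.36° from +144.90° passes through 180° before reaching -119.74°.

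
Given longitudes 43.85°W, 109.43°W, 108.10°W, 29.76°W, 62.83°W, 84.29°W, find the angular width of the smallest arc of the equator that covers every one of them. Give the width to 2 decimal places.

Sort the longitudes: -109.43°, -108.10°, -84.29°, -62.83°, -43.85°, -29.76°.
Eastward gaps between consecutive values (wrapping around): 1.33°, 23.81°, 21.46°, 18.98°, 14.09°, 280.33°.
Largest gap = 280.33° ⇒ minimal covering band is its complement: 360° − 280.33° = 79.67°.
Band runs from -109.43° eastward to -29.76°.

79.67°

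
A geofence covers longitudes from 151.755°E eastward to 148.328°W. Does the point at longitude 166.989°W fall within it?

Band width going east from +151.755° to -148.328°: ((-148.328 − 151.755) mod 360) = 59.917°.
Offset of -166.989° east of the west edge: ((-166.989 − 151.755) mod 360) = 41.256°.
41.256° ≤ 59.917° ⇒ inside.

Yes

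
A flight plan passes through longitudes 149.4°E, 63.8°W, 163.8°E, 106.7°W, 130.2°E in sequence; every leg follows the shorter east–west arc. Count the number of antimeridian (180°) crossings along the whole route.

4

Leg 1: +149.4° → -63.8°, shortest Δλ = 146.8° (east) — crosses 180°.
Leg 2: -63.8° → +163.8°, shortest Δλ = -132.4° (west) — crosses 180°.
Leg 3: +163.8° → -106.7°, shortest Δλ = 89.5° (east) — crosses 180°.
Leg 4: -106.7° → +130.2°, shortest Δλ = -123.1° (west) — crosses 180°.
Total crossings: 4.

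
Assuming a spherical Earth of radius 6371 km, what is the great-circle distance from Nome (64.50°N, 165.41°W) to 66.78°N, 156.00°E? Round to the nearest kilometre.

Δλ = 156.00 − -165.41 = 321.41°; wrapped into (−180°, 180°]: -38.59°.
Δφ = 66.78 − 64.50 = 2.28°.
a = sin²(Δφ/2) + cos φ₁ · cos φ₂ · sin²(Δλ/2) = 0.018928.
c = 2·atan2(√a, √(1−a)) = 0.27604 rad → d = 6371·c ≈ 1758.63 km.

1759 km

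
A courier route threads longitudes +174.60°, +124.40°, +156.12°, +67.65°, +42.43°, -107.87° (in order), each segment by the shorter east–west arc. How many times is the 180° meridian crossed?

0

Leg 1: +174.60° → +124.40°, shortest Δλ = -50.2° (west) — does not cross 180°.
Leg 2: +124.40° → +156.12°, shortest Δλ = 31.72° (east) — does not cross 180°.
Leg 3: +156.12° → +67.65°, shortest Δλ = -88.47° (west) — does not cross 180°.
Leg 4: +67.65° → +42.43°, shortest Δλ = -25.22° (west) — does not cross 180°.
Leg 5: +42.43° → -107.87°, shortest Δλ = -150.3° (west) — does not cross 180°.
Total crossings: 0.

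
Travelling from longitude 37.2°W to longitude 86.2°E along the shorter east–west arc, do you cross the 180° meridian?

Signed shortest Δλ = ((86.2 − -37.2 + 180) mod 360) − 180 = 123.4°.
Going east by 123.4° from -37.2° reaches +86.2° without touching 180°.

No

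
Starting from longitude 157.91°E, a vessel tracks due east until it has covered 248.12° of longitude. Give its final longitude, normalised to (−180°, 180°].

Start at +157.91°; shift +248.12° → +406.03°.
+406.03° lies outside (−180°, 180°]; subtract 360° → +46.03°.

46.03°E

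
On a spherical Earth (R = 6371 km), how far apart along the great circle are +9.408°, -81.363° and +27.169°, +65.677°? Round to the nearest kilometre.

Δλ = 65.677 − -81.363 = 147.040°.
Δφ = 27.169 − 9.408 = 17.761°.
a = sin²(Δφ/2) + cos φ₁ · cos φ₂ · sin²(Δλ/2) = 0.830896.
c = 2·atan2(√a, √(1−a)) = 2.29400 rad → d = 6371·c ≈ 14615.09 km.

14615 km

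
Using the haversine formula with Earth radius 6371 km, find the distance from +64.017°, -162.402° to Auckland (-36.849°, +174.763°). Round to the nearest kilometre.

Δλ = 174.763 − -162.402 = 337.165°; wrapped into (−180°, 180°]: -22.835°.
Δφ = -36.849 − 64.017 = -100.866°.
a = sin²(Δφ/2) + cos φ₁ · cos φ₂ · sin²(Δλ/2) = 0.607994.
c = 2·atan2(√a, √(1−a)) = 1.78850 rad → d = 6371·c ≈ 11394.54 km.

11395 km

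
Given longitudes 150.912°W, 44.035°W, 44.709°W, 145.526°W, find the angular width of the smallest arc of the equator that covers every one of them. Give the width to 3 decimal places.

106.877°

Sort the longitudes: -150.912°, -145.526°, -44.709°, -44.035°.
Eastward gaps between consecutive values (wrapping around): 5.386°, 100.817°, 0.674°, 253.123°.
Largest gap = 253.123° ⇒ minimal covering band is its complement: 360° − 253.123° = 106.877°.
Band runs from -150.912° eastward to -44.035°.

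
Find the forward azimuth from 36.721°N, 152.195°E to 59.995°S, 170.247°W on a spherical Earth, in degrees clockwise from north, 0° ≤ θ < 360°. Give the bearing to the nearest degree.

162°

Δλ = -170.247 − 152.195 = -322.442°; wrapped into (−180°, 180°]: 37.558°.
θ = atan2( sin Δλ · cos φ₂ , cos φ₁ · sin φ₂ − sin φ₁ · cos φ₂ · cos Δλ )
  = atan2(0.30483, -0.93117) = 161.874° → normalised to [0°, 360°): 161.874°.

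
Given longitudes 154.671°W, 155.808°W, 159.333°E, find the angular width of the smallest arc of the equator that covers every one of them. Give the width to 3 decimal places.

Sort the longitudes: -155.808°, -154.671°, +159.333°.
Eastward gaps between consecutive values (wrapping around): 1.137°, 314.004°, 44.859°.
Largest gap = 314.004° ⇒ minimal covering band is its complement: 360° − 314.004° = 45.996°.
Band runs from +159.333° eastward to -154.671°, crossing the antimeridian.

45.996°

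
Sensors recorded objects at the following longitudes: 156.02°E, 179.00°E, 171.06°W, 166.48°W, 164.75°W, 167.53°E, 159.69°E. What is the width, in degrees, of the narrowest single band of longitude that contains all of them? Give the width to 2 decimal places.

39.23°

Sort the longitudes: -171.06°, -166.48°, -164.75°, +156.02°, +159.69°, +167.53°, +179.00°.
Eastward gaps between consecutive values (wrapping around): 4.58°, 1.73°, 320.77°, 3.67°, 7.84°, 11.47°, 9.94°.
Largest gap = 320.77° ⇒ minimal covering band is its complement: 360° − 320.77° = 39.23°.
Band runs from +156.02° eastward to -164.75°, crossing the antimeridian.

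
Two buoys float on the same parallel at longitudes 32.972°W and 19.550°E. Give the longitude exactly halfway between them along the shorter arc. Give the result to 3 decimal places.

6.711°W

Signed shortest Δλ from -32.972° to +19.550° is +52.522°.
Midpoint longitude = -32.972° + (+52.522°)/2 = -32.972° + 26.261° = -6.711°.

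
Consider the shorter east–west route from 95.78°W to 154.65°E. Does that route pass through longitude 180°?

Yes

Naïve |154.65 − -95.78| = 250.43° > 180°, so the shorter arc goes the other way round — across 180°.
Signed shortest Δλ = ((154.65 − -95.78 + 180) mod 360) − 180 = -109.57°.
Going west by 109.57° from -95.78° passes through 180° before reaching +154.65°.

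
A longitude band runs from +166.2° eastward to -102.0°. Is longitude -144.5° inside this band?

Band width going east from +166.2° to -102.0°: ((-102.0 − 166.2) mod 360) = 91.8°.
Offset of -144.5° east of the west edge: ((-144.5 − 166.2) mod 360) = 49.3°.
49.3° ≤ 91.8° ⇒ inside.

Yes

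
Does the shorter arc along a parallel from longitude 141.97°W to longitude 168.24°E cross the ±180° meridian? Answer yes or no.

Naïve |168.24 − -141.97| = 310.21° > 180°, so the shorter arc goes the other way round — across 180°.
Signed shortest Δλ = ((168.24 − -141.97 + 180) mod 360) − 180 = -49.79°.
Going west by 49.79° from -141.97° passes through 180° before reaching +168.24°.

Yes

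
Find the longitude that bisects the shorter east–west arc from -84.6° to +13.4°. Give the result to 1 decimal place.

-35.6°

Signed shortest Δλ from -84.6° to +13.4° is +98.0°.
Midpoint longitude = -84.6° + (+98.0°)/2 = -84.6° + 49.0° = -35.6°.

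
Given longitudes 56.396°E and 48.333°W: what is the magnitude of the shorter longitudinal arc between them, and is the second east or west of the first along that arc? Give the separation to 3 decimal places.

104.729° west

Raw difference: -48.333 − 56.396 = -104.729°.
Normalise into (−180°, 180°]: -104.729° stays -104.729°.
Negative ⇒ the second point lies to the west; separation 104.729°.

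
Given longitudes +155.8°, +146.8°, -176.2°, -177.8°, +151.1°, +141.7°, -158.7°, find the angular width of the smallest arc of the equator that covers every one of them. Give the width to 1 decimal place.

Sort the longitudes: -177.8°, -176.2°, -158.7°, +141.7°, +146.8°, +151.1°, +155.8°.
Eastward gaps between consecutive values (wrapping around): 1.6°, 17.5°, 300.4°, 5.1°, 4.3°, 4.7°, 26.4°.
Largest gap = 300.4° ⇒ minimal covering band is its complement: 360° − 300.4° = 59.6°.
Band runs from +141.7° eastward to -158.7°, crossing the antimeridian.

59.6°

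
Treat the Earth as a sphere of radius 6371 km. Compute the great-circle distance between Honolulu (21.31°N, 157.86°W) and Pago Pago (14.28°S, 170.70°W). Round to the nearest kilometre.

4198 km

Δλ = -170.70 − -157.86 = -12.84°.
Δφ = -14.28 − 21.31 = -35.59°.
a = sin²(Δφ/2) + cos φ₁ · cos φ₂ · sin²(Δλ/2) = 0.104687.
c = 2·atan2(√a, √(1−a)) = 0.65897 rad → d = 6371·c ≈ 4198.27 km.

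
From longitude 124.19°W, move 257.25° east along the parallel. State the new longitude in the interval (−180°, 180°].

Start at -124.19°; shift +257.25° → +133.06°.
+133.06° already lies in (−180°, 180°].

133.06°E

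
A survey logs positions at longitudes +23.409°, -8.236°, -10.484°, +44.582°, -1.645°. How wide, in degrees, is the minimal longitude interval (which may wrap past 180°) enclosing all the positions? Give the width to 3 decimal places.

55.066°

Sort the longitudes: -10.484°, -8.236°, -1.645°, +23.409°, +44.582°.
Eastward gaps between consecutive values (wrapping around): 2.248°, 6.591°, 25.054°, 21.173°, 304.934°.
Largest gap = 304.934° ⇒ minimal covering band is its complement: 360° − 304.934° = 55.066°.
Band runs from -10.484° eastward to +44.582°.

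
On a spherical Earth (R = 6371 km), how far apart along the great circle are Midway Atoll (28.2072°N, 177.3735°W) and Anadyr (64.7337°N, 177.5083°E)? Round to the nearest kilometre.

Δλ = 177.5083 − -177.3735 = 354.8818°; wrapped into (−180°, 180°]: -5.1182°.
Δφ = 64.7337 − 28.2072 = 36.5265°.
a = sin²(Δφ/2) + cos φ₁ · cos φ₂ · sin²(Δλ/2) = 0.098959.
c = 2·atan2(√a, √(1−a)) = 0.64002 rad → d = 6371·c ≈ 4077.59 km.

4078 km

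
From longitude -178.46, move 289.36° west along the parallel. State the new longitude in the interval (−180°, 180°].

Start at -178.46°; shift −289.36° → -467.82°.
-467.82° lies outside (−180°, 180°]; add 360° → -107.82°.

-107.82°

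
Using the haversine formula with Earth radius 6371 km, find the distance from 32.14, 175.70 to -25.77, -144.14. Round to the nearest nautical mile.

Δλ = -144.14 − 175.70 = -319.84°; wrapped into (−180°, 180°]: 40.16°.
Δφ = -25.77 − 32.14 = -57.91°.
a = sin²(Δφ/2) + cos φ₁ · cos φ₂ · sin²(Δλ/2) = 0.324260.
c = 2·atan2(√a, √(1−a)) = 1.21165 rad → d = 6371·c ≈ 7719.39 km ≈ 4168.14 nmi.

4168 nmi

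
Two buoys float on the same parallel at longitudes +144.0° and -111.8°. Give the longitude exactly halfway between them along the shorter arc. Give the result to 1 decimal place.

Signed shortest Δλ from +144.0° to -111.8° is +104.2°.
Midpoint longitude = +144.0° + (+104.2°)/2 = +144.0° + 52.1° = +196.1°.
Normalise into (−180°, 180°]: -163.9°.
(The naïve average (+144.0 + -111.8)/2 = 16.1° is on the wrong side of the globe.)

-163.9°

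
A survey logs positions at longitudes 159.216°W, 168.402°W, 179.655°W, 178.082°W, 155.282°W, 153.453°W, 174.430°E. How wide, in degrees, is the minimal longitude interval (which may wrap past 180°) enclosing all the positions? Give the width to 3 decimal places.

32.117°

Sort the longitudes: -179.655°, -178.082°, -168.402°, -159.216°, -155.282°, -153.453°, +174.430°.
Eastward gaps between consecutive values (wrapping around): 1.573°, 9.680°, 9.186°, 3.934°, 1.829°, 327.883°, 5.915°.
Largest gap = 327.883° ⇒ minimal covering band is its complement: 360° − 327.883° = 32.117°.
Band runs from +174.430° eastward to -153.453°, crossing the antimeridian.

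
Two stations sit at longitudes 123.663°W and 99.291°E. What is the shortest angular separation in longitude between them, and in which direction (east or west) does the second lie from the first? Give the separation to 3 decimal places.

Raw difference: 99.291 − -123.663 = 222.954°.
Normalise into (−180°, 180°]: 222.954° − 360° = -137.046°.
Negative ⇒ the second point lies to the west; separation 137.046°.

137.046° west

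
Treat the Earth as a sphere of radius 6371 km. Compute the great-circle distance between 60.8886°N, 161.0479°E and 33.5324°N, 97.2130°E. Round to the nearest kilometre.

Δλ = 97.2130 − 161.0479 = -63.8349°.
Δφ = 33.5324 − 60.8886 = -27.3562°.
a = sin²(Δφ/2) + cos φ₁ · cos φ₂ · sin²(Δλ/2) = 0.169274.
c = 2·atan2(√a, √(1−a)) = 0.84804 rad → d = 6371·c ≈ 5402.88 km.

5403 km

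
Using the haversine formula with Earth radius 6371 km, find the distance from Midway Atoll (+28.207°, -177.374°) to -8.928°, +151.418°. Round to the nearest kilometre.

Δλ = 151.418 − -177.374 = 328.792°; wrapped into (−180°, 180°]: -31.208°.
Δφ = -8.928 − 28.207 = -37.135°.
a = sin²(Δφ/2) + cos φ₁ · cos φ₂ · sin²(Δλ/2) = 0.164382.
c = 2·atan2(√a, √(1−a)) = 0.83492 rad → d = 6371·c ≈ 5319.28 km.

5319 km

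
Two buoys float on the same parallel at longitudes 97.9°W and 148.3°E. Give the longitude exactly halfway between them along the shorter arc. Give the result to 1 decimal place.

154.8°W

Signed shortest Δλ from -97.9° to +148.3° is -113.8°.
Midpoint longitude = -97.9° + (-113.8°)/2 = -97.9° − 56.9° = -154.8°.
(The naïve average (-97.9 + +148.3)/2 = 25.2° is on the wrong side of the globe.)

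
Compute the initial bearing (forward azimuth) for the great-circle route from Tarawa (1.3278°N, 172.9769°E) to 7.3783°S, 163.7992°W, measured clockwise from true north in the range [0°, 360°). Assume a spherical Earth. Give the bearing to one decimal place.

110.9°

Δλ = -163.7992 − 172.9769 = -336.7761°; wrapped into (−180°, 180°]: 23.2239°.
θ = atan2( sin Δλ · cos φ₂ , cos φ₁ · sin φ₂ − sin φ₁ · cos φ₂ · cos Δλ )
  = atan2(0.39106, -0.14950) = 110.922° → normalised to [0°, 360°): 110.922°.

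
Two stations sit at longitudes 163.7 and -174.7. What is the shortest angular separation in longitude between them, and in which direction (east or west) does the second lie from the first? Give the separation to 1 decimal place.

Raw difference: -174.7 − 163.7 = -338.4°.
Normalise into (−180°, 180°]: -338.4° + 360° = 21.6°.
Positive ⇒ the second point lies to the east; separation 21.6°.

21.6° east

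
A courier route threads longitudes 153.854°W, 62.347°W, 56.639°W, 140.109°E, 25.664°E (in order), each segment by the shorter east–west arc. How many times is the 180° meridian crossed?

1

Leg 1: -153.854° → -62.347°, shortest Δλ = 91.507° (east) — does not cross 180°.
Leg 2: -62.347° → -56.639°, shortest Δλ = 5.708° (east) — does not cross 180°.
Leg 3: -56.639° → +140.109°, shortest Δλ = -163.252° (west) — crosses 180°.
Leg 4: +140.109° → +25.664°, shortest Δλ = -114.445° (west) — does not cross 180°.
Total crossings: 1.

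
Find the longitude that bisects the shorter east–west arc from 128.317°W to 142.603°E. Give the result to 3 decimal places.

Signed shortest Δλ from -128.317° to +142.603° is -89.080°.
Midpoint longitude = -128.317° + (-89.080°)/2 = -128.317° − 44.540° = -172.857°.
(The naïve average (-128.317 + +142.603)/2 = 7.143° is on the wrong side of the globe.)

172.857°W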